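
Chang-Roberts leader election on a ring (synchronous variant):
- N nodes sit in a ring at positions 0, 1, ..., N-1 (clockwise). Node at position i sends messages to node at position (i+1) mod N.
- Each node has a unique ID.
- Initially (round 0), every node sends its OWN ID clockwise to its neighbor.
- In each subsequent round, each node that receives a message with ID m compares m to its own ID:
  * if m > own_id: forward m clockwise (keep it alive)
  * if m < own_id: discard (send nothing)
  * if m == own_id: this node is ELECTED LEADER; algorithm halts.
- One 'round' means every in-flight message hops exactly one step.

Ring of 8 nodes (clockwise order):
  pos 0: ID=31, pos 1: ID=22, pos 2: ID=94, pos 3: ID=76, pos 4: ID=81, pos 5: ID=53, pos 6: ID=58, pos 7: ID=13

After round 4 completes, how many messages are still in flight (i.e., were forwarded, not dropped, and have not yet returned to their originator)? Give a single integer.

Answer: 2

Derivation:
Round 1: pos1(id22) recv 31: fwd; pos2(id94) recv 22: drop; pos3(id76) recv 94: fwd; pos4(id81) recv 76: drop; pos5(id53) recv 81: fwd; pos6(id58) recv 53: drop; pos7(id13) recv 58: fwd; pos0(id31) recv 13: drop
Round 2: pos2(id94) recv 31: drop; pos4(id81) recv 94: fwd; pos6(id58) recv 81: fwd; pos0(id31) recv 58: fwd
Round 3: pos5(id53) recv 94: fwd; pos7(id13) recv 81: fwd; pos1(id22) recv 58: fwd
Round 4: pos6(id58) recv 94: fwd; pos0(id31) recv 81: fwd; pos2(id94) recv 58: drop
After round 4: 2 messages still in flight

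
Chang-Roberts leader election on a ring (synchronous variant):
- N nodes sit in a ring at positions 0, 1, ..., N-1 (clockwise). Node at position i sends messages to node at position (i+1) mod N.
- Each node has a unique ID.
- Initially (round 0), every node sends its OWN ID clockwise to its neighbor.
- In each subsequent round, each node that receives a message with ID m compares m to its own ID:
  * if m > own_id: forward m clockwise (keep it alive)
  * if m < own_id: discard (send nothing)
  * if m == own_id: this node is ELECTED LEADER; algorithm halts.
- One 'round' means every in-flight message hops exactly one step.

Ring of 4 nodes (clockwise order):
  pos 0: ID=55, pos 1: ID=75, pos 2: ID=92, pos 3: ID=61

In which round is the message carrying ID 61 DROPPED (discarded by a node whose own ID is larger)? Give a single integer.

Round 1: pos1(id75) recv 55: drop; pos2(id92) recv 75: drop; pos3(id61) recv 92: fwd; pos0(id55) recv 61: fwd
Round 2: pos0(id55) recv 92: fwd; pos1(id75) recv 61: drop
Round 3: pos1(id75) recv 92: fwd
Round 4: pos2(id92) recv 92: ELECTED
Message ID 61 originates at pos 3; dropped at pos 1 in round 2

Answer: 2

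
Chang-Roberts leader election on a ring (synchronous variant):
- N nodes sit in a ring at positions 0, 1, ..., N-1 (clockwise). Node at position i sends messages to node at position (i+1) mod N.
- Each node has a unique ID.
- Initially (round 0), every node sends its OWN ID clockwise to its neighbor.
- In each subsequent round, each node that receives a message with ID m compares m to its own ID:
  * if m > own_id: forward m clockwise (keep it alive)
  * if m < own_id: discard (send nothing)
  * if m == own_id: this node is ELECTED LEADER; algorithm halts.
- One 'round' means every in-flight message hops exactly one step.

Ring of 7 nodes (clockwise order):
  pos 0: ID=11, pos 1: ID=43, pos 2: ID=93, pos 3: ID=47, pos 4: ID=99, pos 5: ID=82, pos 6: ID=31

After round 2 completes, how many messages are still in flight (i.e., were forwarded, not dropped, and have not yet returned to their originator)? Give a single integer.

Round 1: pos1(id43) recv 11: drop; pos2(id93) recv 43: drop; pos3(id47) recv 93: fwd; pos4(id99) recv 47: drop; pos5(id82) recv 99: fwd; pos6(id31) recv 82: fwd; pos0(id11) recv 31: fwd
Round 2: pos4(id99) recv 93: drop; pos6(id31) recv 99: fwd; pos0(id11) recv 82: fwd; pos1(id43) recv 31: drop
After round 2: 2 messages still in flight

Answer: 2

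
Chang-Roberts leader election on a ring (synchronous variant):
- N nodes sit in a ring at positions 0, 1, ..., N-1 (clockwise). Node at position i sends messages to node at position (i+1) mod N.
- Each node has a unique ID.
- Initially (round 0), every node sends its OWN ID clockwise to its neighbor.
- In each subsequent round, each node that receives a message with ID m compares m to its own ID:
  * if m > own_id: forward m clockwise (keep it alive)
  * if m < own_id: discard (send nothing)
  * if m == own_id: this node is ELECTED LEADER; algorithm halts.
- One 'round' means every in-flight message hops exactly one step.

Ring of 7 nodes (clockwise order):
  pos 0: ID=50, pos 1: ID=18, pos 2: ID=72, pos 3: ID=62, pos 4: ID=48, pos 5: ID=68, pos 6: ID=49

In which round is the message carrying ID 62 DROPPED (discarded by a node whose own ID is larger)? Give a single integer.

Answer: 2

Derivation:
Round 1: pos1(id18) recv 50: fwd; pos2(id72) recv 18: drop; pos3(id62) recv 72: fwd; pos4(id48) recv 62: fwd; pos5(id68) recv 48: drop; pos6(id49) recv 68: fwd; pos0(id50) recv 49: drop
Round 2: pos2(id72) recv 50: drop; pos4(id48) recv 72: fwd; pos5(id68) recv 62: drop; pos0(id50) recv 68: fwd
Round 3: pos5(id68) recv 72: fwd; pos1(id18) recv 68: fwd
Round 4: pos6(id49) recv 72: fwd; pos2(id72) recv 68: drop
Round 5: pos0(id50) recv 72: fwd
Round 6: pos1(id18) recv 72: fwd
Round 7: pos2(id72) recv 72: ELECTED
Message ID 62 originates at pos 3; dropped at pos 5 in round 2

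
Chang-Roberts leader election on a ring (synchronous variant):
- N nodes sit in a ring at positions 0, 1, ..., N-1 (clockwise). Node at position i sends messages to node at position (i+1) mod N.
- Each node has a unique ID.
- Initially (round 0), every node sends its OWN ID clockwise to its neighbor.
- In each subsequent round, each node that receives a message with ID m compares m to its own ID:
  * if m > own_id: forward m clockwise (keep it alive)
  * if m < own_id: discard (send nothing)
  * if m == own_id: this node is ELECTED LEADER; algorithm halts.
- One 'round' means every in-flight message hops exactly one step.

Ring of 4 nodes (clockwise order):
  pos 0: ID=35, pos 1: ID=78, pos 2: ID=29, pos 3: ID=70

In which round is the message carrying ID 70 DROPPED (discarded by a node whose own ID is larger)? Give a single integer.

Answer: 2

Derivation:
Round 1: pos1(id78) recv 35: drop; pos2(id29) recv 78: fwd; pos3(id70) recv 29: drop; pos0(id35) recv 70: fwd
Round 2: pos3(id70) recv 78: fwd; pos1(id78) recv 70: drop
Round 3: pos0(id35) recv 78: fwd
Round 4: pos1(id78) recv 78: ELECTED
Message ID 70 originates at pos 3; dropped at pos 1 in round 2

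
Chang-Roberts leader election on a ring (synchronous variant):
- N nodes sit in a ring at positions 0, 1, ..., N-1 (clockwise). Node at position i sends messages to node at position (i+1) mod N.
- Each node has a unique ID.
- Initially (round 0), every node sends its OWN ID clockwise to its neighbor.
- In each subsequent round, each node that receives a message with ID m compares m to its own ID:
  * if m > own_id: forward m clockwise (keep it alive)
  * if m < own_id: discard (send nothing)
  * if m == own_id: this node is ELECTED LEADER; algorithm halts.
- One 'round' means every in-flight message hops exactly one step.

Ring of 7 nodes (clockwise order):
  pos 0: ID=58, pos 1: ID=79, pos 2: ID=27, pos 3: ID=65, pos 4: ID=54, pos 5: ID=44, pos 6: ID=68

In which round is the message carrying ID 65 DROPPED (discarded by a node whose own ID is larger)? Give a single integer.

Answer: 3

Derivation:
Round 1: pos1(id79) recv 58: drop; pos2(id27) recv 79: fwd; pos3(id65) recv 27: drop; pos4(id54) recv 65: fwd; pos5(id44) recv 54: fwd; pos6(id68) recv 44: drop; pos0(id58) recv 68: fwd
Round 2: pos3(id65) recv 79: fwd; pos5(id44) recv 65: fwd; pos6(id68) recv 54: drop; pos1(id79) recv 68: drop
Round 3: pos4(id54) recv 79: fwd; pos6(id68) recv 65: drop
Round 4: pos5(id44) recv 79: fwd
Round 5: pos6(id68) recv 79: fwd
Round 6: pos0(id58) recv 79: fwd
Round 7: pos1(id79) recv 79: ELECTED
Message ID 65 originates at pos 3; dropped at pos 6 in round 3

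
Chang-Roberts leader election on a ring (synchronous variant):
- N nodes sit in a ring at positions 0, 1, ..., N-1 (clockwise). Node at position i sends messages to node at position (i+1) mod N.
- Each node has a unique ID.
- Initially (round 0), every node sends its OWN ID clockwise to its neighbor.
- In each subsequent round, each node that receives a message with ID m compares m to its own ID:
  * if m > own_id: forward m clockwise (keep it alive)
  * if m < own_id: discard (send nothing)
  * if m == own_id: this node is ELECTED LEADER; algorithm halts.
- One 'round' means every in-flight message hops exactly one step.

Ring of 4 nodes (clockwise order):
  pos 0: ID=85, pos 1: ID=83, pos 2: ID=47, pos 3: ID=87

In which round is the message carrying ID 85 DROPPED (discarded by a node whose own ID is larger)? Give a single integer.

Answer: 3

Derivation:
Round 1: pos1(id83) recv 85: fwd; pos2(id47) recv 83: fwd; pos3(id87) recv 47: drop; pos0(id85) recv 87: fwd
Round 2: pos2(id47) recv 85: fwd; pos3(id87) recv 83: drop; pos1(id83) recv 87: fwd
Round 3: pos3(id87) recv 85: drop; pos2(id47) recv 87: fwd
Round 4: pos3(id87) recv 87: ELECTED
Message ID 85 originates at pos 0; dropped at pos 3 in round 3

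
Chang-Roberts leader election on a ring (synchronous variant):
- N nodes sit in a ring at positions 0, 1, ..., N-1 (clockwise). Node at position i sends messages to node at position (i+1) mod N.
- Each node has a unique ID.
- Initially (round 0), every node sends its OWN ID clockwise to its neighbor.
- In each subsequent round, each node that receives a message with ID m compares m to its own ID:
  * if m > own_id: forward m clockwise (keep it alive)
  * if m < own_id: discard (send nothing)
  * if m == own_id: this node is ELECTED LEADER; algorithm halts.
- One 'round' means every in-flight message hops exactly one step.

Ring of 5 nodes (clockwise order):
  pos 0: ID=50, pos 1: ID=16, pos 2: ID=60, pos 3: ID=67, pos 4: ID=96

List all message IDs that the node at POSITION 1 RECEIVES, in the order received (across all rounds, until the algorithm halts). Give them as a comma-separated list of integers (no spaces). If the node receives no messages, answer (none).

Round 1: pos1(id16) recv 50: fwd; pos2(id60) recv 16: drop; pos3(id67) recv 60: drop; pos4(id96) recv 67: drop; pos0(id50) recv 96: fwd
Round 2: pos2(id60) recv 50: drop; pos1(id16) recv 96: fwd
Round 3: pos2(id60) recv 96: fwd
Round 4: pos3(id67) recv 96: fwd
Round 5: pos4(id96) recv 96: ELECTED

Answer: 50,96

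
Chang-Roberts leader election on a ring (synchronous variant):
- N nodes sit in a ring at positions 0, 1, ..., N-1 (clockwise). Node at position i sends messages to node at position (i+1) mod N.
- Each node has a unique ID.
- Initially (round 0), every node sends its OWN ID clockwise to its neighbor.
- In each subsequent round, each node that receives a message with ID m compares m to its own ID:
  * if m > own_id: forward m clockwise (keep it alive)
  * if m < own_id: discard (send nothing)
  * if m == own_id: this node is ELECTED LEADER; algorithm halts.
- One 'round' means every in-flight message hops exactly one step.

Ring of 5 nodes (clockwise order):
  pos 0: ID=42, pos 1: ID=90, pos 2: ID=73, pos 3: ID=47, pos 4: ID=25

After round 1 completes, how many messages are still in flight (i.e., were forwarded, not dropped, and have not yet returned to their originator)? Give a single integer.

Round 1: pos1(id90) recv 42: drop; pos2(id73) recv 90: fwd; pos3(id47) recv 73: fwd; pos4(id25) recv 47: fwd; pos0(id42) recv 25: drop
After round 1: 3 messages still in flight

Answer: 3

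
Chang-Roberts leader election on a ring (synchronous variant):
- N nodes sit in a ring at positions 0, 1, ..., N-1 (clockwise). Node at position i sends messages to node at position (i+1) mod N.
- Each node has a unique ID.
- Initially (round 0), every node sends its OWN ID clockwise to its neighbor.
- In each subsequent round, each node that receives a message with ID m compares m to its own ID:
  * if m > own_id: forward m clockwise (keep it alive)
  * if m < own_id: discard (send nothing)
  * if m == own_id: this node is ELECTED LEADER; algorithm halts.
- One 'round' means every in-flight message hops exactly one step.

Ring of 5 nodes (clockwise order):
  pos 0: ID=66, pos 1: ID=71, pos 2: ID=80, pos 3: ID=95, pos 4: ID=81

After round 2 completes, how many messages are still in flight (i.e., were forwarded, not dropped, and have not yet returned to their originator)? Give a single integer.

Round 1: pos1(id71) recv 66: drop; pos2(id80) recv 71: drop; pos3(id95) recv 80: drop; pos4(id81) recv 95: fwd; pos0(id66) recv 81: fwd
Round 2: pos0(id66) recv 95: fwd; pos1(id71) recv 81: fwd
After round 2: 2 messages still in flight

Answer: 2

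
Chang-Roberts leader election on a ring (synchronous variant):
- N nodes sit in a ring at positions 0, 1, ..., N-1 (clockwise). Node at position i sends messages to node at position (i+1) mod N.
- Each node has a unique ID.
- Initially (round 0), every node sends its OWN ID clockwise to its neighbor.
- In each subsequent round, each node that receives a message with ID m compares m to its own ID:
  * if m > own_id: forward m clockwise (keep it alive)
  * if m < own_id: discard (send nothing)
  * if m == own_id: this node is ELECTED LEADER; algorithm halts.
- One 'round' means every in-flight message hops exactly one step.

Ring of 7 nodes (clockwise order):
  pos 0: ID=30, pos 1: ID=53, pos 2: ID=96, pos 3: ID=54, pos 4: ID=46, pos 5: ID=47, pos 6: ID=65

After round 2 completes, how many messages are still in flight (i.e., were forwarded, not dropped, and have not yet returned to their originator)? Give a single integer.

Round 1: pos1(id53) recv 30: drop; pos2(id96) recv 53: drop; pos3(id54) recv 96: fwd; pos4(id46) recv 54: fwd; pos5(id47) recv 46: drop; pos6(id65) recv 47: drop; pos0(id30) recv 65: fwd
Round 2: pos4(id46) recv 96: fwd; pos5(id47) recv 54: fwd; pos1(id53) recv 65: fwd
After round 2: 3 messages still in flight

Answer: 3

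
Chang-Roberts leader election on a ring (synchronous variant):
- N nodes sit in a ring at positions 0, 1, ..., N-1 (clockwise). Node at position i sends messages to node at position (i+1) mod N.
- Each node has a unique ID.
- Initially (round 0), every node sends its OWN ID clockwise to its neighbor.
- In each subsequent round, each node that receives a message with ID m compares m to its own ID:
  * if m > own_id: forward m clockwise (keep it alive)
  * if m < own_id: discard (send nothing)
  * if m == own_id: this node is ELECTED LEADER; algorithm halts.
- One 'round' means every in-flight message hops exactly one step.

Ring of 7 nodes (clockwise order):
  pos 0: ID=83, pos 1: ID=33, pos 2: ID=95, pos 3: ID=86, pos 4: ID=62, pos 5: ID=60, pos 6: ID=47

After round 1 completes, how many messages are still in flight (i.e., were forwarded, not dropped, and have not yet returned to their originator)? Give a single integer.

Answer: 5

Derivation:
Round 1: pos1(id33) recv 83: fwd; pos2(id95) recv 33: drop; pos3(id86) recv 95: fwd; pos4(id62) recv 86: fwd; pos5(id60) recv 62: fwd; pos6(id47) recv 60: fwd; pos0(id83) recv 47: drop
After round 1: 5 messages still in flight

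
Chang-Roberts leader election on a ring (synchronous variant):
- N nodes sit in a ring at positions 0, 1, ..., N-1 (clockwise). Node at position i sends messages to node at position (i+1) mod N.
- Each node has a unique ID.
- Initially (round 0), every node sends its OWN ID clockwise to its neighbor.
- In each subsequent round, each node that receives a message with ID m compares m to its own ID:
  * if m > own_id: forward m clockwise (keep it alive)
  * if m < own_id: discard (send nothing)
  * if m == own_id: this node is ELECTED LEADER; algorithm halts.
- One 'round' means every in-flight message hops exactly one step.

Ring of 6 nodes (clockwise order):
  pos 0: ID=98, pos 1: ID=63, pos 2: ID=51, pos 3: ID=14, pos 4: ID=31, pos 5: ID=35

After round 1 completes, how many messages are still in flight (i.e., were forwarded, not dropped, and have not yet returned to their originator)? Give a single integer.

Round 1: pos1(id63) recv 98: fwd; pos2(id51) recv 63: fwd; pos3(id14) recv 51: fwd; pos4(id31) recv 14: drop; pos5(id35) recv 31: drop; pos0(id98) recv 35: drop
After round 1: 3 messages still in flight

Answer: 3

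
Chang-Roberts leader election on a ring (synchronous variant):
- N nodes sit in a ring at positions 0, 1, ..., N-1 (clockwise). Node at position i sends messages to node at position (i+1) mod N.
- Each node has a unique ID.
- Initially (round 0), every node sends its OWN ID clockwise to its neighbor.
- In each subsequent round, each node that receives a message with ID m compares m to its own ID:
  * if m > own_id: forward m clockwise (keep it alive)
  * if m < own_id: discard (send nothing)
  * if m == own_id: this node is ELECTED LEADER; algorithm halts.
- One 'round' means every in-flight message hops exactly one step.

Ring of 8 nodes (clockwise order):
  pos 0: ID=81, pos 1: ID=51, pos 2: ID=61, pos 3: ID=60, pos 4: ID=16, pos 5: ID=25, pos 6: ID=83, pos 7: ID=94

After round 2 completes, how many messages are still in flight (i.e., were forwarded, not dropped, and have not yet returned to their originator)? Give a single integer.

Answer: 4

Derivation:
Round 1: pos1(id51) recv 81: fwd; pos2(id61) recv 51: drop; pos3(id60) recv 61: fwd; pos4(id16) recv 60: fwd; pos5(id25) recv 16: drop; pos6(id83) recv 25: drop; pos7(id94) recv 83: drop; pos0(id81) recv 94: fwd
Round 2: pos2(id61) recv 81: fwd; pos4(id16) recv 61: fwd; pos5(id25) recv 60: fwd; pos1(id51) recv 94: fwd
After round 2: 4 messages still in flight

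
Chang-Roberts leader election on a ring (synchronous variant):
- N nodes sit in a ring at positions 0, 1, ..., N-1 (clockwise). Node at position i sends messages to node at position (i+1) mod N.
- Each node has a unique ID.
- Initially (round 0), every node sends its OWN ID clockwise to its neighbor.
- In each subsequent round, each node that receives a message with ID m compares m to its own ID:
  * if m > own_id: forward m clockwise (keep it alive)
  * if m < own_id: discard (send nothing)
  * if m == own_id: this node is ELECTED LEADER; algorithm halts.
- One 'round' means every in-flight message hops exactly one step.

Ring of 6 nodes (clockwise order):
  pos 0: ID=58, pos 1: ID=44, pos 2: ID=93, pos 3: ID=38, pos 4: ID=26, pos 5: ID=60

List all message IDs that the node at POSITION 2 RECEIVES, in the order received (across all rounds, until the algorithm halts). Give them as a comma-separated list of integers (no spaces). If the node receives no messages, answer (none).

Answer: 44,58,60,93

Derivation:
Round 1: pos1(id44) recv 58: fwd; pos2(id93) recv 44: drop; pos3(id38) recv 93: fwd; pos4(id26) recv 38: fwd; pos5(id60) recv 26: drop; pos0(id58) recv 60: fwd
Round 2: pos2(id93) recv 58: drop; pos4(id26) recv 93: fwd; pos5(id60) recv 38: drop; pos1(id44) recv 60: fwd
Round 3: pos5(id60) recv 93: fwd; pos2(id93) recv 60: drop
Round 4: pos0(id58) recv 93: fwd
Round 5: pos1(id44) recv 93: fwd
Round 6: pos2(id93) recv 93: ELECTED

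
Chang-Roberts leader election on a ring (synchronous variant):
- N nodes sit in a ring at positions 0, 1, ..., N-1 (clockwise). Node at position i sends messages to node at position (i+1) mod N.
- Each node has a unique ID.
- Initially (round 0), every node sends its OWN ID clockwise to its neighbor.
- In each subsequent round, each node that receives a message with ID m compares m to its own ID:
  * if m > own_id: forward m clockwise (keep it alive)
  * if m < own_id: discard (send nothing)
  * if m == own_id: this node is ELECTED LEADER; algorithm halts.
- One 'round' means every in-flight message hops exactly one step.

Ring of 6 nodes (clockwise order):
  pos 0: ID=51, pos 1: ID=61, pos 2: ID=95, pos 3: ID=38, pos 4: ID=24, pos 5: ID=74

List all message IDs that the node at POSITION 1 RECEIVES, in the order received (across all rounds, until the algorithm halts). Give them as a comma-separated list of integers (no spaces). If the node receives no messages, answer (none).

Answer: 51,74,95

Derivation:
Round 1: pos1(id61) recv 51: drop; pos2(id95) recv 61: drop; pos3(id38) recv 95: fwd; pos4(id24) recv 38: fwd; pos5(id74) recv 24: drop; pos0(id51) recv 74: fwd
Round 2: pos4(id24) recv 95: fwd; pos5(id74) recv 38: drop; pos1(id61) recv 74: fwd
Round 3: pos5(id74) recv 95: fwd; pos2(id95) recv 74: drop
Round 4: pos0(id51) recv 95: fwd
Round 5: pos1(id61) recv 95: fwd
Round 6: pos2(id95) recv 95: ELECTED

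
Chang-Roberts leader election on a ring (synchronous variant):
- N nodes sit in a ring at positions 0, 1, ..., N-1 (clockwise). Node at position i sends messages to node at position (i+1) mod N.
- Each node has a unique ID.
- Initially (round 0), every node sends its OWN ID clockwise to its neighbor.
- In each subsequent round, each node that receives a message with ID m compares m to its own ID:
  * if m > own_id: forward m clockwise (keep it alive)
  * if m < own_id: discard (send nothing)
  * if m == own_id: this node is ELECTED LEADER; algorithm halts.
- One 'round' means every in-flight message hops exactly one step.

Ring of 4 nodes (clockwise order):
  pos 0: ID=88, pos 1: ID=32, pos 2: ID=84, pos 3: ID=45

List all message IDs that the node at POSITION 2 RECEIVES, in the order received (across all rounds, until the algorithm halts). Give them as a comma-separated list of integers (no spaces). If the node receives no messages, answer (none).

Round 1: pos1(id32) recv 88: fwd; pos2(id84) recv 32: drop; pos3(id45) recv 84: fwd; pos0(id88) recv 45: drop
Round 2: pos2(id84) recv 88: fwd; pos0(id88) recv 84: drop
Round 3: pos3(id45) recv 88: fwd
Round 4: pos0(id88) recv 88: ELECTED

Answer: 32,88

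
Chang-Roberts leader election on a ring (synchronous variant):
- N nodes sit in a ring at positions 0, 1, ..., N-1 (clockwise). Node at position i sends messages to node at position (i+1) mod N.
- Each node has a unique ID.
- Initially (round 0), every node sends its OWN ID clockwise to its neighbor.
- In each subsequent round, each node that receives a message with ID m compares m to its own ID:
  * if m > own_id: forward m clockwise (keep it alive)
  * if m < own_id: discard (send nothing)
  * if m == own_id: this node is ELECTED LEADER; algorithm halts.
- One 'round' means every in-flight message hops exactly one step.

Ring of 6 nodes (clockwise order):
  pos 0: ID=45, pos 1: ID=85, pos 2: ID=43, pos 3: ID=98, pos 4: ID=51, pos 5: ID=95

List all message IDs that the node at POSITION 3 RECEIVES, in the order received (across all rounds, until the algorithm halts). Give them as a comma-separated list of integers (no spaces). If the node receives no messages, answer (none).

Round 1: pos1(id85) recv 45: drop; pos2(id43) recv 85: fwd; pos3(id98) recv 43: drop; pos4(id51) recv 98: fwd; pos5(id95) recv 51: drop; pos0(id45) recv 95: fwd
Round 2: pos3(id98) recv 85: drop; pos5(id95) recv 98: fwd; pos1(id85) recv 95: fwd
Round 3: pos0(id45) recv 98: fwd; pos2(id43) recv 95: fwd
Round 4: pos1(id85) recv 98: fwd; pos3(id98) recv 95: drop
Round 5: pos2(id43) recv 98: fwd
Round 6: pos3(id98) recv 98: ELECTED

Answer: 43,85,95,98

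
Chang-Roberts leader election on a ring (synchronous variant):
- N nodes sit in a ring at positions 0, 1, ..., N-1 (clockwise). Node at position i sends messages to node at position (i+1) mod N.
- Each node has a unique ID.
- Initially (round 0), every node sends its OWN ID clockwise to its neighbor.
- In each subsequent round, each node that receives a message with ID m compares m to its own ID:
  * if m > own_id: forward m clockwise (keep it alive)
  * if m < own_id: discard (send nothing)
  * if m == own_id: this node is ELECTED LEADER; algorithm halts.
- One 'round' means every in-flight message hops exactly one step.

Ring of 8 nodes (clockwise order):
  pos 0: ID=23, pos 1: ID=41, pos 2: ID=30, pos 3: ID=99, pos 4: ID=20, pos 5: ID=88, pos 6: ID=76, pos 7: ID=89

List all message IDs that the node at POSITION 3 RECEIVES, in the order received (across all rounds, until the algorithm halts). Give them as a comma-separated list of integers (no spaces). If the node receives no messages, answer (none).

Answer: 30,41,89,99

Derivation:
Round 1: pos1(id41) recv 23: drop; pos2(id30) recv 41: fwd; pos3(id99) recv 30: drop; pos4(id20) recv 99: fwd; pos5(id88) recv 20: drop; pos6(id76) recv 88: fwd; pos7(id89) recv 76: drop; pos0(id23) recv 89: fwd
Round 2: pos3(id99) recv 41: drop; pos5(id88) recv 99: fwd; pos7(id89) recv 88: drop; pos1(id41) recv 89: fwd
Round 3: pos6(id76) recv 99: fwd; pos2(id30) recv 89: fwd
Round 4: pos7(id89) recv 99: fwd; pos3(id99) recv 89: drop
Round 5: pos0(id23) recv 99: fwd
Round 6: pos1(id41) recv 99: fwd
Round 7: pos2(id30) recv 99: fwd
Round 8: pos3(id99) recv 99: ELECTED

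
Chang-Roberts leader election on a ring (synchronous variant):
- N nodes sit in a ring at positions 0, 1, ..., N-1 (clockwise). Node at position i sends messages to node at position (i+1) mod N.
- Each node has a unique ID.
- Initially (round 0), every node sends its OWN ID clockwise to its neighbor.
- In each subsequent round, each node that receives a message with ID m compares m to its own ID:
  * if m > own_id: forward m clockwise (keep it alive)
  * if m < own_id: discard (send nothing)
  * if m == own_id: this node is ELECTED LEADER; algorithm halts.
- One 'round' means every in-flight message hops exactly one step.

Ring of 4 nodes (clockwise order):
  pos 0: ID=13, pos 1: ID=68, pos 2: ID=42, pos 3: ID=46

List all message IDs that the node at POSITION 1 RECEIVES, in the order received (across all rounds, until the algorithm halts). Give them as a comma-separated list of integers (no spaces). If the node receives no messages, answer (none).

Round 1: pos1(id68) recv 13: drop; pos2(id42) recv 68: fwd; pos3(id46) recv 42: drop; pos0(id13) recv 46: fwd
Round 2: pos3(id46) recv 68: fwd; pos1(id68) recv 46: drop
Round 3: pos0(id13) recv 68: fwd
Round 4: pos1(id68) recv 68: ELECTED

Answer: 13,46,68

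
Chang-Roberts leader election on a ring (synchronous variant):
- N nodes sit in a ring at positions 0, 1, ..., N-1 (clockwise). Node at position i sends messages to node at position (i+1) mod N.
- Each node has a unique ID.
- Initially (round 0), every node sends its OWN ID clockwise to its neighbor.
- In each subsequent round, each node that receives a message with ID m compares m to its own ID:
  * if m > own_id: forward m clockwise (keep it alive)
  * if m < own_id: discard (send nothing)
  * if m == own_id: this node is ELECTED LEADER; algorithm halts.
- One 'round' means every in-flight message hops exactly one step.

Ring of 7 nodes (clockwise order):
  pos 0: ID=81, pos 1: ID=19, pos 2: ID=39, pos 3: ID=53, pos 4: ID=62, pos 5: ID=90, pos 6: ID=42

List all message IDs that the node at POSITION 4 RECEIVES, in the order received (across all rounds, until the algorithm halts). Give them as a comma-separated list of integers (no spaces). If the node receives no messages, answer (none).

Answer: 53,81,90

Derivation:
Round 1: pos1(id19) recv 81: fwd; pos2(id39) recv 19: drop; pos3(id53) recv 39: drop; pos4(id62) recv 53: drop; pos5(id90) recv 62: drop; pos6(id42) recv 90: fwd; pos0(id81) recv 42: drop
Round 2: pos2(id39) recv 81: fwd; pos0(id81) recv 90: fwd
Round 3: pos3(id53) recv 81: fwd; pos1(id19) recv 90: fwd
Round 4: pos4(id62) recv 81: fwd; pos2(id39) recv 90: fwd
Round 5: pos5(id90) recv 81: drop; pos3(id53) recv 90: fwd
Round 6: pos4(id62) recv 90: fwd
Round 7: pos5(id90) recv 90: ELECTED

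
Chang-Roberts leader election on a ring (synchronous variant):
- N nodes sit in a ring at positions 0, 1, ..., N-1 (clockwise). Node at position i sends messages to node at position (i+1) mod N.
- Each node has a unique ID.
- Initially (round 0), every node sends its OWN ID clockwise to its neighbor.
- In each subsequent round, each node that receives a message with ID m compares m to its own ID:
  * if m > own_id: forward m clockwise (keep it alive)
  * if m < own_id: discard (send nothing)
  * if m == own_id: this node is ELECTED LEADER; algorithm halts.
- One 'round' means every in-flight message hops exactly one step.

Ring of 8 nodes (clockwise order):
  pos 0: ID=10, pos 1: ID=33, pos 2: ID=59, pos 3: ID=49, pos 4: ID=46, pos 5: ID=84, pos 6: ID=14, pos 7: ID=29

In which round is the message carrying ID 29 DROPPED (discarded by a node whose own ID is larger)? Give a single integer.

Round 1: pos1(id33) recv 10: drop; pos2(id59) recv 33: drop; pos3(id49) recv 59: fwd; pos4(id46) recv 49: fwd; pos5(id84) recv 46: drop; pos6(id14) recv 84: fwd; pos7(id29) recv 14: drop; pos0(id10) recv 29: fwd
Round 2: pos4(id46) recv 59: fwd; pos5(id84) recv 49: drop; pos7(id29) recv 84: fwd; pos1(id33) recv 29: drop
Round 3: pos5(id84) recv 59: drop; pos0(id10) recv 84: fwd
Round 4: pos1(id33) recv 84: fwd
Round 5: pos2(id59) recv 84: fwd
Round 6: pos3(id49) recv 84: fwd
Round 7: pos4(id46) recv 84: fwd
Round 8: pos5(id84) recv 84: ELECTED
Message ID 29 originates at pos 7; dropped at pos 1 in round 2

Answer: 2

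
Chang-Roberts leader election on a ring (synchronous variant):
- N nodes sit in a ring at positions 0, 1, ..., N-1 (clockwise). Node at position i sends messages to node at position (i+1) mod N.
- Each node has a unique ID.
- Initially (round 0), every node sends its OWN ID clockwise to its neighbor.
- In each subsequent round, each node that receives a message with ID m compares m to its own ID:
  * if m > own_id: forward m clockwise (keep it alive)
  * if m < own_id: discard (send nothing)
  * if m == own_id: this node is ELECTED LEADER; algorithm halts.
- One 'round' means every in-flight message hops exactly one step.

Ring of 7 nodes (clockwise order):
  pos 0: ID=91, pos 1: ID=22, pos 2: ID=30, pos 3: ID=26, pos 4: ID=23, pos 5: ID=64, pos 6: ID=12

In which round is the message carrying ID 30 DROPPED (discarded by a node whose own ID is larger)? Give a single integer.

Answer: 3

Derivation:
Round 1: pos1(id22) recv 91: fwd; pos2(id30) recv 22: drop; pos3(id26) recv 30: fwd; pos4(id23) recv 26: fwd; pos5(id64) recv 23: drop; pos6(id12) recv 64: fwd; pos0(id91) recv 12: drop
Round 2: pos2(id30) recv 91: fwd; pos4(id23) recv 30: fwd; pos5(id64) recv 26: drop; pos0(id91) recv 64: drop
Round 3: pos3(id26) recv 91: fwd; pos5(id64) recv 30: drop
Round 4: pos4(id23) recv 91: fwd
Round 5: pos5(id64) recv 91: fwd
Round 6: pos6(id12) recv 91: fwd
Round 7: pos0(id91) recv 91: ELECTED
Message ID 30 originates at pos 2; dropped at pos 5 in round 3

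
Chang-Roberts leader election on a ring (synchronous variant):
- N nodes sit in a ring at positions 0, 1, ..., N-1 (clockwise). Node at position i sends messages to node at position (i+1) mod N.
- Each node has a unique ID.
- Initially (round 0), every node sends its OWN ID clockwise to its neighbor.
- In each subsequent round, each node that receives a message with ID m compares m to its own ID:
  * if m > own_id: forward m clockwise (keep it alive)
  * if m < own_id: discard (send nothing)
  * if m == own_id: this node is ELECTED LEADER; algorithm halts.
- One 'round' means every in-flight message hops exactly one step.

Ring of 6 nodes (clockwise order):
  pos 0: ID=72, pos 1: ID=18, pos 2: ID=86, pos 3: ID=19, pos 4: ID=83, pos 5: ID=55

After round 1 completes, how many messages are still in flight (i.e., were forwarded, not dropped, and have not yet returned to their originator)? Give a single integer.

Round 1: pos1(id18) recv 72: fwd; pos2(id86) recv 18: drop; pos3(id19) recv 86: fwd; pos4(id83) recv 19: drop; pos5(id55) recv 83: fwd; pos0(id72) recv 55: drop
After round 1: 3 messages still in flight

Answer: 3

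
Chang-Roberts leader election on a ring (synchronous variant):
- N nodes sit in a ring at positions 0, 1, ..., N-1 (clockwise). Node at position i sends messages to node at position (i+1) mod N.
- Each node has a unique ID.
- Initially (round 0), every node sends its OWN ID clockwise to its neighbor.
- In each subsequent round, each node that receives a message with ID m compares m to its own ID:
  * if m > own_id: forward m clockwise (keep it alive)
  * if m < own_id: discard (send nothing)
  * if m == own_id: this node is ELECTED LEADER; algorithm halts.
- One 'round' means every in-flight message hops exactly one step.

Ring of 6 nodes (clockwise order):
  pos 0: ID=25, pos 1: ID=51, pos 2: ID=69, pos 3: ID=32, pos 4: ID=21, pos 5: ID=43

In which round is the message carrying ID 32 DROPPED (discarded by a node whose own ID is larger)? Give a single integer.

Round 1: pos1(id51) recv 25: drop; pos2(id69) recv 51: drop; pos3(id32) recv 69: fwd; pos4(id21) recv 32: fwd; pos5(id43) recv 21: drop; pos0(id25) recv 43: fwd
Round 2: pos4(id21) recv 69: fwd; pos5(id43) recv 32: drop; pos1(id51) recv 43: drop
Round 3: pos5(id43) recv 69: fwd
Round 4: pos0(id25) recv 69: fwd
Round 5: pos1(id51) recv 69: fwd
Round 6: pos2(id69) recv 69: ELECTED
Message ID 32 originates at pos 3; dropped at pos 5 in round 2

Answer: 2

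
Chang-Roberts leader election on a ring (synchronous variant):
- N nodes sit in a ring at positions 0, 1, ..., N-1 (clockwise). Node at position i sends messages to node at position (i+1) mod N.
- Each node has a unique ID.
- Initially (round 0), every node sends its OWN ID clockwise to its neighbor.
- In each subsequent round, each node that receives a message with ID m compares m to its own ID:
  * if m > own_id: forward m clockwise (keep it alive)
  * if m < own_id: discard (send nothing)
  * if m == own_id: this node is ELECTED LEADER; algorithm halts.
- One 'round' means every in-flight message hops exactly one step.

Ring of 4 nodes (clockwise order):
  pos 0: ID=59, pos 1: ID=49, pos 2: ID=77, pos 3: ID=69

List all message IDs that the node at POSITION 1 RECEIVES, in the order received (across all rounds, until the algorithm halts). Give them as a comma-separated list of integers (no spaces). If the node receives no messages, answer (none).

Answer: 59,69,77

Derivation:
Round 1: pos1(id49) recv 59: fwd; pos2(id77) recv 49: drop; pos3(id69) recv 77: fwd; pos0(id59) recv 69: fwd
Round 2: pos2(id77) recv 59: drop; pos0(id59) recv 77: fwd; pos1(id49) recv 69: fwd
Round 3: pos1(id49) recv 77: fwd; pos2(id77) recv 69: drop
Round 4: pos2(id77) recv 77: ELECTED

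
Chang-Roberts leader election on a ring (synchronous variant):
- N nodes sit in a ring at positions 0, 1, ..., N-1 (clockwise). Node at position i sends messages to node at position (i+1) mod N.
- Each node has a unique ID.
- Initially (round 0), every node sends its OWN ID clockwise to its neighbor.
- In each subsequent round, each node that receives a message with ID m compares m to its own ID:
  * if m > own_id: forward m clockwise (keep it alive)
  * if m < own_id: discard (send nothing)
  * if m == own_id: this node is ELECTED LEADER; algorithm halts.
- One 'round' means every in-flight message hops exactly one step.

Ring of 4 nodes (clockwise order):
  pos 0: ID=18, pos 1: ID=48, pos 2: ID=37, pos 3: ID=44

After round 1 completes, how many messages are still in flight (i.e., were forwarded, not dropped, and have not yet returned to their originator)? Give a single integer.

Answer: 2

Derivation:
Round 1: pos1(id48) recv 18: drop; pos2(id37) recv 48: fwd; pos3(id44) recv 37: drop; pos0(id18) recv 44: fwd
After round 1: 2 messages still in flight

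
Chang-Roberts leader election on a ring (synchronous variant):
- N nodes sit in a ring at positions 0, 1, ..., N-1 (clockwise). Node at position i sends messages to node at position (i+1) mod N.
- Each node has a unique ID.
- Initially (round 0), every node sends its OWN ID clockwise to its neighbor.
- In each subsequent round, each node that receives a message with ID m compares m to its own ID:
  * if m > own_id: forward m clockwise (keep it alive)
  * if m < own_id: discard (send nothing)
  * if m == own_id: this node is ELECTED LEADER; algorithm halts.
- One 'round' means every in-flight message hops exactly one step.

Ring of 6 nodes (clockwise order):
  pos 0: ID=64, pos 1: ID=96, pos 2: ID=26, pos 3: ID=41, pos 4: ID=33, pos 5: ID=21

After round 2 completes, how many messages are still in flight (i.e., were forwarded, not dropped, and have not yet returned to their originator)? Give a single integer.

Round 1: pos1(id96) recv 64: drop; pos2(id26) recv 96: fwd; pos3(id41) recv 26: drop; pos4(id33) recv 41: fwd; pos5(id21) recv 33: fwd; pos0(id64) recv 21: drop
Round 2: pos3(id41) recv 96: fwd; pos5(id21) recv 41: fwd; pos0(id64) recv 33: drop
After round 2: 2 messages still in flight

Answer: 2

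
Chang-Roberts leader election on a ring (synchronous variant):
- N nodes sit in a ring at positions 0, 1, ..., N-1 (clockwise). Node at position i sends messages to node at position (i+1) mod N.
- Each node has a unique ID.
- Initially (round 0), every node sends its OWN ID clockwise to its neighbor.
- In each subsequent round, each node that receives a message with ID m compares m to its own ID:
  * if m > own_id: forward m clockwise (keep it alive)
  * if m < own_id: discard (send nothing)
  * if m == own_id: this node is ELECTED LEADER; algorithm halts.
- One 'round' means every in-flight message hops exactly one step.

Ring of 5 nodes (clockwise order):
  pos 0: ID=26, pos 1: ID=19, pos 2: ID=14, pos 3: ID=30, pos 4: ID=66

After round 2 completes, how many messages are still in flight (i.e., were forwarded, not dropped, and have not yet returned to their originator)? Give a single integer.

Round 1: pos1(id19) recv 26: fwd; pos2(id14) recv 19: fwd; pos3(id30) recv 14: drop; pos4(id66) recv 30: drop; pos0(id26) recv 66: fwd
Round 2: pos2(id14) recv 26: fwd; pos3(id30) recv 19: drop; pos1(id19) recv 66: fwd
After round 2: 2 messages still in flight

Answer: 2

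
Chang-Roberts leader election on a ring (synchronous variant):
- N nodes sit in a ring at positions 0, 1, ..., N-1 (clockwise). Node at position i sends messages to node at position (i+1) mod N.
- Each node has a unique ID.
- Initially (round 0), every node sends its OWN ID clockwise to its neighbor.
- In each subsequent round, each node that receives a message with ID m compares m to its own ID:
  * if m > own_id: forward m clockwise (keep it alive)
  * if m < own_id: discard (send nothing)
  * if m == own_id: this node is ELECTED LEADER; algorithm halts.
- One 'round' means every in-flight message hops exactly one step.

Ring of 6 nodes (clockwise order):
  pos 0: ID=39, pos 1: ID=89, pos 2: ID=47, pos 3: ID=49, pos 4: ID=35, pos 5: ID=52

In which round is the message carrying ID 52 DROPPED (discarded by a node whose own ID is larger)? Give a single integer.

Round 1: pos1(id89) recv 39: drop; pos2(id47) recv 89: fwd; pos3(id49) recv 47: drop; pos4(id35) recv 49: fwd; pos5(id52) recv 35: drop; pos0(id39) recv 52: fwd
Round 2: pos3(id49) recv 89: fwd; pos5(id52) recv 49: drop; pos1(id89) recv 52: drop
Round 3: pos4(id35) recv 89: fwd
Round 4: pos5(id52) recv 89: fwd
Round 5: pos0(id39) recv 89: fwd
Round 6: pos1(id89) recv 89: ELECTED
Message ID 52 originates at pos 5; dropped at pos 1 in round 2

Answer: 2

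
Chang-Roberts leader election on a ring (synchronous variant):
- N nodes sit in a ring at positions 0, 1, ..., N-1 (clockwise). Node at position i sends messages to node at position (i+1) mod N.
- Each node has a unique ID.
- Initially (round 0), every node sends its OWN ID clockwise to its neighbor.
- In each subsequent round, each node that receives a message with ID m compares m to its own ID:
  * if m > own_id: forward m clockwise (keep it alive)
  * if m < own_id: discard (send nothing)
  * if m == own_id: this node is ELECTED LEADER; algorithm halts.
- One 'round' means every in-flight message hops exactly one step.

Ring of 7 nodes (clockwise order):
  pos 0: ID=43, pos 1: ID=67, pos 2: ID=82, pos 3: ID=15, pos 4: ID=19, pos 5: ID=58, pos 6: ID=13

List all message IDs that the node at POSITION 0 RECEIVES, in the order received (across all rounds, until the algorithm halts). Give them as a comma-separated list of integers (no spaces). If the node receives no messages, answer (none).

Round 1: pos1(id67) recv 43: drop; pos2(id82) recv 67: drop; pos3(id15) recv 82: fwd; pos4(id19) recv 15: drop; pos5(id58) recv 19: drop; pos6(id13) recv 58: fwd; pos0(id43) recv 13: drop
Round 2: pos4(id19) recv 82: fwd; pos0(id43) recv 58: fwd
Round 3: pos5(id58) recv 82: fwd; pos1(id67) recv 58: drop
Round 4: pos6(id13) recv 82: fwd
Round 5: pos0(id43) recv 82: fwd
Round 6: pos1(id67) recv 82: fwd
Round 7: pos2(id82) recv 82: ELECTED

Answer: 13,58,82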